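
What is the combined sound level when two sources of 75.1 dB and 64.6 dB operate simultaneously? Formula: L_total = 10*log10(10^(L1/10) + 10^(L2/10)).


10^(75.1/10) = 3.23594e+07
10^(64.6/10) = 2.88403e+06
Sum = 3.23594e+07 + 2.88403e+06 = 3.52434e+07
L_total = 10*log10(3.52434e+07) = 75.471 dB


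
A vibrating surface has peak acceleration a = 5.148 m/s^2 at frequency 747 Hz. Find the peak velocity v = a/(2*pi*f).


omega = 2*pi*f = 2*pi*747 = 4693.54 rad/s
v = a / omega = 5.148 / 4693.54 = 0.0010968 m/s


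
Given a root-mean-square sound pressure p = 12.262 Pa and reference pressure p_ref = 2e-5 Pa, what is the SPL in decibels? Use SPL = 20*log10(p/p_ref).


p / p_ref = 12.262 / 2e-5 = 613100
SPL = 20 * log10(613100) = 115.75 dB


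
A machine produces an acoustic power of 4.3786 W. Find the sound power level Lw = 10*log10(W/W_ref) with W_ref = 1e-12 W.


W / W_ref = 4.3786 / 1e-12 = 4.3786e+12
Lw = 10 * log10(4.3786e+12) = 126.41 dB


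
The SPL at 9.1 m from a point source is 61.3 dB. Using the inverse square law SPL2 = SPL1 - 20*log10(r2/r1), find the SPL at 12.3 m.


r2/r1 = 12.3/9.1 = 1.35165
Correction = 20*log10(1.35165) = 2.61728 dB
SPL2 = 61.3 - 2.61728 = 58.683 dB


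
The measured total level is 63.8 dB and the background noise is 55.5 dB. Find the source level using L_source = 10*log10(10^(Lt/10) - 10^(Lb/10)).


10^(63.8/10) = 2.39883e+06
10^(55.5/10) = 354813
Difference = 2.39883e+06 - 354813 = 2.04402e+06
L_source = 10*log10(2.04402e+06) = 63.105 dB


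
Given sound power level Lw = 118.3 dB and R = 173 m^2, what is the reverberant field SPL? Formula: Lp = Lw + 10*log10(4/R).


4/R = 4/173 = 0.0231214
Lp = 118.3 + 10*log10(0.0231214) = 101.94 dB


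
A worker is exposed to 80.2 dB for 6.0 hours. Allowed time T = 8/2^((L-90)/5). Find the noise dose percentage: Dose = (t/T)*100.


T_allowed = 8 / 2^((80.2 - 90)/5) = 31.125 hr
Dose = 6.0 / 31.125 * 100 = 19.277 %


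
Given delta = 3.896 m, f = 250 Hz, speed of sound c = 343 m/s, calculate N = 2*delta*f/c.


N = 2*delta*f/c = 2*delta/lambda, where lambda = c/f
lambda = 343 / 250 = 1.372 m
N = 2 * 3.896 / 1.372 = 5.6793


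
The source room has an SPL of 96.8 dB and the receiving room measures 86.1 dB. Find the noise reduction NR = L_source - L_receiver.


NR = L_source - L_receiver (difference between source and receiving room levels)
NR = 96.8 - 86.1 = 10.7 dB


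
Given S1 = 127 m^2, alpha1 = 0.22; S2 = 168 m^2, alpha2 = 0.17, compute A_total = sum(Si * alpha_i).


127 * 0.22 = 27.94
168 * 0.17 = 28.56
A_total = 27.94 + 28.56 = 56.5 m^2


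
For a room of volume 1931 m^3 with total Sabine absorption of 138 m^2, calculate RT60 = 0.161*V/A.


RT60 = 0.161 * 1931 / 138 = 2.2528 s


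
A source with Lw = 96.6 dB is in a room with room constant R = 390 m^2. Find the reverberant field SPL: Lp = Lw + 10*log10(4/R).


4/R = 4/390 = 0.0102564
Lp = 96.6 + 10*log10(0.0102564) = 76.71 dB


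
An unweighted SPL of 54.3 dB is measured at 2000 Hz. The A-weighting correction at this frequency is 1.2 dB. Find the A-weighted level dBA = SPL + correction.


A-weighting table: 2000 Hz -> 1.2 dB correction
SPL_A = SPL + correction = 54.3 + (1.2) = 55.5 dBA


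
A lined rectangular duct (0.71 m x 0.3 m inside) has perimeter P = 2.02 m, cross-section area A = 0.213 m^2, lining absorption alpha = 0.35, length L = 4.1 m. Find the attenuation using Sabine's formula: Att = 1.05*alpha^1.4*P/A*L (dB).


alpha^1.4 = 0.35^1.4 = 0.229983
Attenuation rate = 1.05 * alpha^1.4 * P / A
= 1.05 * 0.229983 * 2.02 / 0.213 = 2.29011 dB/m
Total Att = 2.29011 * 4.1 = 9.3895 dB


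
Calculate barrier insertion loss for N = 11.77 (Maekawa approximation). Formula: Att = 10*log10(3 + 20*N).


3 + 20*N = 3 + 20*11.77 = 238.4
Att = 10*log10(238.4) = 23.773 dB


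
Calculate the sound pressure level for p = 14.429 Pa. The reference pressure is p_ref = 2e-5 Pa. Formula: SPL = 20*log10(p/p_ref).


p / p_ref = 14.429 / 2e-5 = 721450
SPL = 20 * log10(721450) = 117.16 dB


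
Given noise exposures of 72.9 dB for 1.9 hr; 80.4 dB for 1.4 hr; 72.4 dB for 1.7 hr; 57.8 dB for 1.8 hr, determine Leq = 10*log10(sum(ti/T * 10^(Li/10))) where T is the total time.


T_total = 1.9 + 1.4 + 1.7 + 1.8 = 6.8 hr
(1.9/6.8) * 10^(72.9/10) = 5.4481e+06
(1.4/6.8) * 10^(80.4/10) = 2.25746e+07
(1.7/6.8) * 10^(72.4/10) = 4.3445e+06
(1.8/6.8) * 10^(57.8/10) = 159501
Sum = 5.4481e+06 + 2.25746e+07 + 4.3445e+06 + 159501 = 3.25267e+07
Leq = 10*log10(3.25267e+07) = 75.122 dB


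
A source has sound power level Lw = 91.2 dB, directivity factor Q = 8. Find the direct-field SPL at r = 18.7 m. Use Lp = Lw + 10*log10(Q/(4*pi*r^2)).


4*pi*r^2 = 4*pi*18.7^2 = 4394.33 m^2
Q / (4*pi*r^2) = 8 / 4394.33 = 0.00182053
Lp = 91.2 + 10*log10(0.00182053) = 63.802 dB


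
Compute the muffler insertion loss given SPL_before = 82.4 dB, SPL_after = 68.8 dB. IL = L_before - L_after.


Insertion loss = SPL without muffler - SPL with muffler
IL = 82.4 - 68.8 = 13.6 dB


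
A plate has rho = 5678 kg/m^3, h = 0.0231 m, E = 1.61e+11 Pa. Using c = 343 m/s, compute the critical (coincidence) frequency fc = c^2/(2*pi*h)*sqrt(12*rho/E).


12*rho/E = 12*5678/1.61e+11 = 4.23205e-07
sqrt(12*rho/E) = sqrt(4.23205e-07) = 0.000650542
c^2/(2*pi*h) = 343^2/(2*pi*0.0231) = 810581
fc = 810581 * 0.000650542 = 527.32 Hz


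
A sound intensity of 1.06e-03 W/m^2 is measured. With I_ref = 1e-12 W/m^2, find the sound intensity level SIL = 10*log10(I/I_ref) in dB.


I / I_ref = 1.06e-03 / 1e-12 = 1.06e+09
SIL = 10 * log10(1.06e+09) = 90.253 dB


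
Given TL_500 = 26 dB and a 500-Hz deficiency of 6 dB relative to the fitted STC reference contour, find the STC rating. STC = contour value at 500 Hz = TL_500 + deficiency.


By ASTM E413, STC = value of the fitted reference contour at 500 Hz.
Contour value at 500 Hz = TL_500 + deficiency = 26 + 6 = 32
STC = 32


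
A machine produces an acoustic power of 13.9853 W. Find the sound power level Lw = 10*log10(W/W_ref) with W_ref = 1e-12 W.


W / W_ref = 13.9853 / 1e-12 = 1.39853e+13
Lw = 10 * log10(1.39853e+13) = 131.46 dB


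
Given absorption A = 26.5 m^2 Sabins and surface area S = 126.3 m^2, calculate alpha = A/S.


Absorption coefficient = absorbed power / incident power
alpha = A / S = 26.5 / 126.3 = 0.20982


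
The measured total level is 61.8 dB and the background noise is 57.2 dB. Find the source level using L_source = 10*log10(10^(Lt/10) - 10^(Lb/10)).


10^(61.8/10) = 1.51356e+06
10^(57.2/10) = 524807
Difference = 1.51356e+06 - 524807 = 988753
L_source = 10*log10(988753) = 59.951 dB


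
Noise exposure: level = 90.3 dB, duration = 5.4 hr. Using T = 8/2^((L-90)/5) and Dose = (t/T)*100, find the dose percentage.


T_allowed = 8 / 2^((90.3 - 90)/5) = 7.67411 hr
Dose = 5.4 / 7.67411 * 100 = 70.366 %


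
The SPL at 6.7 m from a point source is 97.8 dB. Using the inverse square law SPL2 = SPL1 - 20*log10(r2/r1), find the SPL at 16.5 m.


r2/r1 = 16.5/6.7 = 2.46269
Correction = 20*log10(2.46269) = 7.82819 dB
SPL2 = 97.8 - 7.82819 = 89.972 dB


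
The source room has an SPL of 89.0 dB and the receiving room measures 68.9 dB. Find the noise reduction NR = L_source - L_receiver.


NR = L_source - L_receiver (difference between source and receiving room levels)
NR = 89.0 - 68.9 = 20.1 dB


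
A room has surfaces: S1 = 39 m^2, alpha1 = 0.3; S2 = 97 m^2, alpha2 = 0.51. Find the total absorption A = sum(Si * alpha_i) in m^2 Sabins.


39 * 0.3 = 11.7
97 * 0.51 = 49.47
A_total = 11.7 + 49.47 = 61.17 m^2


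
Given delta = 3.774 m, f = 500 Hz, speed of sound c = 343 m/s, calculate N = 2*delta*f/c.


N = 2*delta*f/c = 2*delta/lambda, where lambda = c/f
lambda = 343 / 500 = 0.686 m
N = 2 * 3.774 / 0.686 = 11.003


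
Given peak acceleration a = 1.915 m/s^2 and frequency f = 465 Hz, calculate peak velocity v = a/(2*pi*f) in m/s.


omega = 2*pi*f = 2*pi*465 = 2921.68 rad/s
v = a / omega = 1.915 / 2921.68 = 0.00065544 m/s


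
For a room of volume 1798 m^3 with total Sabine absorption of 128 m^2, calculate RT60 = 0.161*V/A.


RT60 = 0.161 * 1798 / 128 = 2.2615 s


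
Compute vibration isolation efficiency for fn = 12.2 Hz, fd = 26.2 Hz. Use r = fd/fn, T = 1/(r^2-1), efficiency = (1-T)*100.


r = 26.2 / 12.2 = 2.14754
r^2 - 1 = 2.14754^2 - 1 = 3.61193
T = 1/3.61193 = 0.27686
Efficiency = (1 - 0.27686)*100 = 72.314 %


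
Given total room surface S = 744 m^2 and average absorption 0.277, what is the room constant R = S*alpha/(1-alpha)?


R = 744 * 0.277 / (1 - 0.277) = 285.05 m^2


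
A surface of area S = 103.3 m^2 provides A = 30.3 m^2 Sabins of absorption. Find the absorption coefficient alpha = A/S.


Absorption coefficient = absorbed power / incident power
alpha = A / S = 30.3 / 103.3 = 0.29332


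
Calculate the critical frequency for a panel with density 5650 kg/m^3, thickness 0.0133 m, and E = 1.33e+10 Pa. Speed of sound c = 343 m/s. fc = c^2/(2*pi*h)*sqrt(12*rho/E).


12*rho/E = 12*5650/1.33e+10 = 5.09774e-06
sqrt(12*rho/E) = sqrt(5.09774e-06) = 0.00225782
c^2/(2*pi*h) = 343^2/(2*pi*0.0133) = 1.40785e+06
fc = 1.40785e+06 * 0.00225782 = 3178.7 Hz


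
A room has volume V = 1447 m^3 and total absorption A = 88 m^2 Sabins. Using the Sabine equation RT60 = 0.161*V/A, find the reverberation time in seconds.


RT60 = 0.161 * 1447 / 88 = 2.6474 s


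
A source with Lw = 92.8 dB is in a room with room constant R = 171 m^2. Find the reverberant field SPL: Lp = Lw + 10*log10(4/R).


4/R = 4/171 = 0.0233918
Lp = 92.8 + 10*log10(0.0233918) = 76.491 dB


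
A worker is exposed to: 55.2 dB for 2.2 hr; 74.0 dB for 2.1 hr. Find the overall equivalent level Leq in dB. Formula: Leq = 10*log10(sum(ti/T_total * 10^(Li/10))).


T_total = 2.2 + 2.1 = 4.3 hr
(2.2/4.3) * 10^(55.2/10) = 169416
(2.1/4.3) * 10^(74.0/10) = 1.22674e+07
Sum = 169416 + 1.22674e+07 = 1.24368e+07
Leq = 10*log10(1.24368e+07) = 70.947 dB


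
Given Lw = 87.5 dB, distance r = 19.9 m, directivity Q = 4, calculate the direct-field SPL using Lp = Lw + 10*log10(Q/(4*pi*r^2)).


4*pi*r^2 = 4*pi*19.9^2 = 4976.41 m^2
Q / (4*pi*r^2) = 4 / 4976.41 = 0.000803792
Lp = 87.5 + 10*log10(0.000803792) = 56.551 dB


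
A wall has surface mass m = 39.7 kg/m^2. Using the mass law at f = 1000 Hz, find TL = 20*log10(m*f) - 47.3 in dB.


m * f = 39.7 * 1000 = 39700
20*log10(39700) = 91.9758 dB
TL = 91.9758 - 47.3 = 44.676 dB


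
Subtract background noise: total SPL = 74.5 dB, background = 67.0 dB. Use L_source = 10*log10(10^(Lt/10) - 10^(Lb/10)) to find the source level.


10^(74.5/10) = 2.81838e+07
10^(67.0/10) = 5.01187e+06
Difference = 2.81838e+07 - 5.01187e+06 = 2.31719e+07
L_source = 10*log10(2.31719e+07) = 73.65 dB


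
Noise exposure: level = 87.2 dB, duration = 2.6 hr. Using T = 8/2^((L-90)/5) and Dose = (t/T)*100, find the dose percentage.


T_allowed = 8 / 2^((87.2 - 90)/5) = 11.7942 hr
Dose = 2.6 / 11.7942 * 100 = 22.045 %


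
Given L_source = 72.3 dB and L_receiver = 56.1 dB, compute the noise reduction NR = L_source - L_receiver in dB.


NR = L_source - L_receiver (difference between source and receiving room levels)
NR = 72.3 - 56.1 = 16.2 dB


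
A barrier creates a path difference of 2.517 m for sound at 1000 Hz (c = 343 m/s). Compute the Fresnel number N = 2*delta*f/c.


N = 2*delta*f/c = 2*delta/lambda, where lambda = c/f
lambda = 343 / 1000 = 0.343 m
N = 2 * 2.517 / 0.343 = 14.676


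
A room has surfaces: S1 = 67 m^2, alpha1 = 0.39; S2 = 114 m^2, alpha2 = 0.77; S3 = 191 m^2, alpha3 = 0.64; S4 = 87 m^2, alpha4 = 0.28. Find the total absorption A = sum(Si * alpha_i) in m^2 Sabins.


67 * 0.39 = 26.13
114 * 0.77 = 87.78
191 * 0.64 = 122.24
87 * 0.28 = 24.36
A_total = 26.13 + 87.78 + 122.24 + 24.36 = 260.51 m^2


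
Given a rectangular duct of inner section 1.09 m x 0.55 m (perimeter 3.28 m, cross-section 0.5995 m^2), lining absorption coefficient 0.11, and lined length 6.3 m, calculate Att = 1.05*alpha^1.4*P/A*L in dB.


alpha^1.4 = 0.11^1.4 = 0.0454935
Attenuation rate = 1.05 * alpha^1.4 * P / A
= 1.05 * 0.0454935 * 3.28 / 0.5995 = 0.26135 dB/m
Total Att = 0.26135 * 6.3 = 1.6465 dB


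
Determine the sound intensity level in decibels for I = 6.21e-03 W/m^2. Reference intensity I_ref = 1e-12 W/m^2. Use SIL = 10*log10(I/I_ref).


I / I_ref = 6.21e-03 / 1e-12 = 6.21e+09
SIL = 10 * log10(6.21e+09) = 97.931 dB


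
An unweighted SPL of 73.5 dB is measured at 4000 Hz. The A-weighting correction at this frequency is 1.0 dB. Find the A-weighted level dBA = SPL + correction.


A-weighting table: 4000 Hz -> 1.0 dB correction
SPL_A = SPL + correction = 73.5 + (1.0) = 74.5 dBA


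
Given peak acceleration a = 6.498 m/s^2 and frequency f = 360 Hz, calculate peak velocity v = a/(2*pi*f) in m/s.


omega = 2*pi*f = 2*pi*360 = 2261.95 rad/s
v = a / omega = 6.498 / 2261.95 = 0.0028727 m/s


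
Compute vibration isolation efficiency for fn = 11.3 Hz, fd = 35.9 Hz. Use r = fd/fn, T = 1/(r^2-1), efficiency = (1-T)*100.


r = 35.9 / 11.3 = 3.17699
r^2 - 1 = 3.17699^2 - 1 = 9.09327
T = 1/9.09327 = 0.109971
Efficiency = (1 - 0.109971)*100 = 89.003 %


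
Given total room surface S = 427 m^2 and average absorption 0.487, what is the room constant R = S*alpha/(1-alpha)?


R = 427 * 0.487 / (1 - 0.487) = 405.36 m^2


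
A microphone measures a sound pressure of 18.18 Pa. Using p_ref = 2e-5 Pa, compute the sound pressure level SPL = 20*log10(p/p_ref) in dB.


p / p_ref = 18.18 / 2e-5 = 909000
SPL = 20 * log10(909000) = 119.17 dB


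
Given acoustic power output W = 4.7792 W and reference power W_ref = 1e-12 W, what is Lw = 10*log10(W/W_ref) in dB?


W / W_ref = 4.7792 / 1e-12 = 4.7792e+12
Lw = 10 * log10(4.7792e+12) = 126.79 dB


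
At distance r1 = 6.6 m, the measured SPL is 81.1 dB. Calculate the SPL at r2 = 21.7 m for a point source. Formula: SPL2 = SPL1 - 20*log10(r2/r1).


r2/r1 = 21.7/6.6 = 3.28788
Correction = 20*log10(3.28788) = 10.3383 dB
SPL2 = 81.1 - 10.3383 = 70.762 dB


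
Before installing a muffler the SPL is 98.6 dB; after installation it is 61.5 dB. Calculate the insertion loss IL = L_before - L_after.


Insertion loss = SPL without muffler - SPL with muffler
IL = 98.6 - 61.5 = 37.1 dB


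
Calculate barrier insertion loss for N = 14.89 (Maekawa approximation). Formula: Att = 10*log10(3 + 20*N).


3 + 20*N = 3 + 20*14.89 = 300.8
Att = 10*log10(300.8) = 24.783 dB


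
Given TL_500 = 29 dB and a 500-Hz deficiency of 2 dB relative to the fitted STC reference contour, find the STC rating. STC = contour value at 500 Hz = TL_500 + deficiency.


By ASTM E413, STC = value of the fitted reference contour at 500 Hz.
Contour value at 500 Hz = TL_500 + deficiency = 29 + 2 = 31
STC = 31


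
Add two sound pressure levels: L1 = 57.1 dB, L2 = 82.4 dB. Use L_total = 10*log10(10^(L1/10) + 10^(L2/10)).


10^(57.1/10) = 512861
10^(82.4/10) = 1.7378e+08
Sum = 512861 + 1.7378e+08 = 1.74293e+08
L_total = 10*log10(1.74293e+08) = 82.413 dB


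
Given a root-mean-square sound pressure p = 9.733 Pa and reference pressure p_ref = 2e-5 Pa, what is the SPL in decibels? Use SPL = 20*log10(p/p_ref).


p / p_ref = 9.733 / 2e-5 = 486650
SPL = 20 * log10(486650) = 113.74 dB


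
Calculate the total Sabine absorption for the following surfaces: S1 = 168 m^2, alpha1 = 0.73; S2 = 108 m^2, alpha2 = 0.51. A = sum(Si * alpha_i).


168 * 0.73 = 122.64
108 * 0.51 = 55.08
A_total = 122.64 + 55.08 = 177.72 m^2


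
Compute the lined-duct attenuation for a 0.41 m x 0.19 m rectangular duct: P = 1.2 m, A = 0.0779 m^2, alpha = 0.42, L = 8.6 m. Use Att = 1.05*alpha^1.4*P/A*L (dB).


alpha^1.4 = 0.42^1.4 = 0.296858
Attenuation rate = 1.05 * alpha^1.4 * P / A
= 1.05 * 0.296858 * 1.2 / 0.0779 = 4.80155 dB/m
Total Att = 4.80155 * 8.6 = 41.293 dB


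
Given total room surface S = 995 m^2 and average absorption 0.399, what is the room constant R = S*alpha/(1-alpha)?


R = 995 * 0.399 / (1 - 0.399) = 660.57 m^2


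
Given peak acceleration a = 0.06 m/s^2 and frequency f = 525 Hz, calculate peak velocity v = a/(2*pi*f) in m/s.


omega = 2*pi*f = 2*pi*525 = 3298.67 rad/s
v = a / omega = 0.06 / 3298.67 = 1.8189e-05 m/s


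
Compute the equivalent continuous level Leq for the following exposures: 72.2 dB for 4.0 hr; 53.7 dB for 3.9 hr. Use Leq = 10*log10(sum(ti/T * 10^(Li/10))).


T_total = 4.0 + 3.9 = 7.9 hr
(4.0/7.9) * 10^(72.2/10) = 8.40297e+06
(3.9/7.9) * 10^(53.7/10) = 115728
Sum = 8.40297e+06 + 115728 = 8.5187e+06
Leq = 10*log10(8.5187e+06) = 69.304 dB


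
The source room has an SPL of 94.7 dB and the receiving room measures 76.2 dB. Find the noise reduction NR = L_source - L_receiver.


NR = L_source - L_receiver (difference between source and receiving room levels)
NR = 94.7 - 76.2 = 18.5 dB


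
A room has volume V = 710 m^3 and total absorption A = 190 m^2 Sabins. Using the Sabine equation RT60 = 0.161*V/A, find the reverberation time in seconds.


RT60 = 0.161 * 710 / 190 = 0.60163 s


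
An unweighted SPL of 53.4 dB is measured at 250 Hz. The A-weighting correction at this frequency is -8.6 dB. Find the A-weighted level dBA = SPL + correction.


A-weighting table: 250 Hz -> -8.6 dB correction
SPL_A = SPL + correction = 53.4 + (-8.6) = 44.8 dBA


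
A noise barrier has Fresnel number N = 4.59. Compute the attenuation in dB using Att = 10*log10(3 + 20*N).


3 + 20*N = 3 + 20*4.59 = 94.8
Att = 10*log10(94.8) = 19.768 dB


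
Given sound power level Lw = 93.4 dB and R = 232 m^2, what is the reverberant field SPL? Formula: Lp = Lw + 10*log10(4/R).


4/R = 4/232 = 0.0172414
Lp = 93.4 + 10*log10(0.0172414) = 75.766 dB


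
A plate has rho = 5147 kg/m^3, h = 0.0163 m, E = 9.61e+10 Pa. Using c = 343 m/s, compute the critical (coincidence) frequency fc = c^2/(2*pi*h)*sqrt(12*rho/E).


12*rho/E = 12*5147/9.61e+10 = 6.42706e-07
sqrt(12*rho/E) = sqrt(6.42706e-07) = 0.000801689
c^2/(2*pi*h) = 343^2/(2*pi*0.0163) = 1.14874e+06
fc = 1.14874e+06 * 0.000801689 = 920.93 Hz


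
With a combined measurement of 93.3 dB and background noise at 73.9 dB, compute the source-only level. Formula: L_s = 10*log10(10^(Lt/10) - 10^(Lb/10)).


10^(93.3/10) = 2.13796e+09
10^(73.9/10) = 2.45471e+07
Difference = 2.13796e+09 - 2.45471e+07 = 2.11341e+09
L_source = 10*log10(2.11341e+09) = 93.25 dB


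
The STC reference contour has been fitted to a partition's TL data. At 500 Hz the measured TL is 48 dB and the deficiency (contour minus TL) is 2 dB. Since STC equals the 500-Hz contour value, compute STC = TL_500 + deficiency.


By ASTM E413, STC = value of the fitted reference contour at 500 Hz.
Contour value at 500 Hz = TL_500 + deficiency = 48 + 2 = 50
STC = 50


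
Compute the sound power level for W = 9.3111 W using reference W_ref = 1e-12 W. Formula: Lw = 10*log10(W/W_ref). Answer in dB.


W / W_ref = 9.3111 / 1e-12 = 9.3111e+12
Lw = 10 * log10(9.3111e+12) = 129.69 dB


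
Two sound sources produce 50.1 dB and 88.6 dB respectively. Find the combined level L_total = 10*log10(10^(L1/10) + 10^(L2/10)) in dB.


10^(50.1/10) = 102329
10^(88.6/10) = 7.24436e+08
Sum = 102329 + 7.24436e+08 = 7.24538e+08
L_total = 10*log10(7.24538e+08) = 88.601 dB


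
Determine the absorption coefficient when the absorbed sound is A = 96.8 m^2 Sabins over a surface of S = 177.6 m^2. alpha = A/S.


Absorption coefficient = absorbed power / incident power
alpha = A / S = 96.8 / 177.6 = 0.54505


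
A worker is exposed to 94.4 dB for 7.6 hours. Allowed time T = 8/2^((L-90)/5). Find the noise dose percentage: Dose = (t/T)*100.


T_allowed = 8 / 2^((94.4 - 90)/5) = 4.34694 hr
Dose = 7.6 / 4.34694 * 100 = 174.84 %


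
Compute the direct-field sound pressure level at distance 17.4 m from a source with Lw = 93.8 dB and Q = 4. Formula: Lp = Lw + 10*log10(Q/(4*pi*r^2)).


4*pi*r^2 = 4*pi*17.4^2 = 3804.59 m^2
Q / (4*pi*r^2) = 4 / 3804.59 = 0.00105136
Lp = 93.8 + 10*log10(0.00105136) = 64.018 dB


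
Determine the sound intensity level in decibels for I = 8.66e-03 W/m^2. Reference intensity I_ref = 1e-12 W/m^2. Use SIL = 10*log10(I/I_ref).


I / I_ref = 8.66e-03 / 1e-12 = 8.66e+09
SIL = 10 * log10(8.66e+09) = 99.375 dB


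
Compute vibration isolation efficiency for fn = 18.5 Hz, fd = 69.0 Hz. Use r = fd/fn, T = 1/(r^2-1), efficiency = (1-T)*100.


r = 69.0 / 18.5 = 3.72973
r^2 - 1 = 3.72973^2 - 1 = 12.9109
T = 1/12.9109 = 0.0774539
Efficiency = (1 - 0.0774539)*100 = 92.255 %


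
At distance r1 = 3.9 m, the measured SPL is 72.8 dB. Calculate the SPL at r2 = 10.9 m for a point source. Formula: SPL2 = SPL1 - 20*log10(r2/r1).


r2/r1 = 10.9/3.9 = 2.79487
Correction = 20*log10(2.79487) = 8.92723 dB
SPL2 = 72.8 - 8.92723 = 63.873 dB


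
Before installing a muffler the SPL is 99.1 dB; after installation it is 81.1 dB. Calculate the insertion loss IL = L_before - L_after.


Insertion loss = SPL without muffler - SPL with muffler
IL = 99.1 - 81.1 = 18 dB


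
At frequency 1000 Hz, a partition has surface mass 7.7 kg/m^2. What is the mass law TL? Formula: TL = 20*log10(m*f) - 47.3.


m * f = 7.7 * 1000 = 7700
20*log10(7700) = 77.7298 dB
TL = 77.7298 - 47.3 = 30.43 dB


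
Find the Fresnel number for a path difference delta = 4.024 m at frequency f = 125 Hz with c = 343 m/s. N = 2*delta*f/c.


N = 2*delta*f/c = 2*delta/lambda, where lambda = c/f
lambda = 343 / 125 = 2.744 m
N = 2 * 4.024 / 2.744 = 2.9329


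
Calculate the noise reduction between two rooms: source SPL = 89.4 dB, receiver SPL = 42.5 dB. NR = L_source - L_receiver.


NR = L_source - L_receiver (difference between source and receiving room levels)
NR = 89.4 - 42.5 = 46.9 dB


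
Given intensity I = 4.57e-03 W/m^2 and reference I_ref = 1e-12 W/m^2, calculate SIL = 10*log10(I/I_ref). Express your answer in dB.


I / I_ref = 4.57e-03 / 1e-12 = 4.57e+09
SIL = 10 * log10(4.57e+09) = 96.599 dB


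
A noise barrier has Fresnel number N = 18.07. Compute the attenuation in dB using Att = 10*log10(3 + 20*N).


3 + 20*N = 3 + 20*18.07 = 364.4
Att = 10*log10(364.4) = 25.616 dB


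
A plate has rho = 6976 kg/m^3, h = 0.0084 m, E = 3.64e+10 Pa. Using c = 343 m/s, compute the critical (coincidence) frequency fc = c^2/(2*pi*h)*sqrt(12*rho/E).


12*rho/E = 12*6976/3.64e+10 = 2.29978e-06
sqrt(12*rho/E) = sqrt(2.29978e-06) = 0.0015165
c^2/(2*pi*h) = 343^2/(2*pi*0.0084) = 2.2291e+06
fc = 2.2291e+06 * 0.0015165 = 3380.4 Hz


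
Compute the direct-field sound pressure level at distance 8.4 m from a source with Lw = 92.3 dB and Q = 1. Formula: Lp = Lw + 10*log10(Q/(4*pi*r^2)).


4*pi*r^2 = 4*pi*8.4^2 = 886.683 m^2
Q / (4*pi*r^2) = 1 / 886.683 = 0.0011278
Lp = 92.3 + 10*log10(0.0011278) = 62.822 dB


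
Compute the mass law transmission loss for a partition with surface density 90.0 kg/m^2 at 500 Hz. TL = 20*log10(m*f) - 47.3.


m * f = 90.0 * 500 = 45000
20*log10(45000) = 93.0643 dB
TL = 93.0643 - 47.3 = 45.764 dB


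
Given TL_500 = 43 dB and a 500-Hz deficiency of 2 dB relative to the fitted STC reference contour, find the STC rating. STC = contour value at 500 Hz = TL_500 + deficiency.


By ASTM E413, STC = value of the fitted reference contour at 500 Hz.
Contour value at 500 Hz = TL_500 + deficiency = 43 + 2 = 45
STC = 45


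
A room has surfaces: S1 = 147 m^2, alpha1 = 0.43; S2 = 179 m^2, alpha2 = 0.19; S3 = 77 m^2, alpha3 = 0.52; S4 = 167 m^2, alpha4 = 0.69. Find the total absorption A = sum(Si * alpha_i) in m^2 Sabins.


147 * 0.43 = 63.21
179 * 0.19 = 34.01
77 * 0.52 = 40.04
167 * 0.69 = 115.23
A_total = 63.21 + 34.01 + 40.04 + 115.23 = 252.49 m^2


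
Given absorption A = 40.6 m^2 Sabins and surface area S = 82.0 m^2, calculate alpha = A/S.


Absorption coefficient = absorbed power / incident power
alpha = A / S = 40.6 / 82.0 = 0.49512


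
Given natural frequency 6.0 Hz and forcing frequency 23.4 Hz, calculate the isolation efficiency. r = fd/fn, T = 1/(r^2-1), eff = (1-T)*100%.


r = 23.4 / 6.0 = 3.9
r^2 - 1 = 3.9^2 - 1 = 14.21
T = 1/14.21 = 0.070373
Efficiency = (1 - 0.070373)*100 = 92.963 %


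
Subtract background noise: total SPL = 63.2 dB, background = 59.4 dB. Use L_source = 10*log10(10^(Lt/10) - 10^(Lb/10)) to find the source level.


10^(63.2/10) = 2.0893e+06
10^(59.4/10) = 870964
Difference = 2.0893e+06 - 870964 = 1.21834e+06
L_source = 10*log10(1.21834e+06) = 60.858 dB


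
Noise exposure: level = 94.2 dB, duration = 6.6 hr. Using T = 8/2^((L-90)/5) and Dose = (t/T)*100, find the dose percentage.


T_allowed = 8 / 2^((94.2 - 90)/5) = 4.46915 hr
Dose = 6.6 / 4.46915 * 100 = 147.68 %


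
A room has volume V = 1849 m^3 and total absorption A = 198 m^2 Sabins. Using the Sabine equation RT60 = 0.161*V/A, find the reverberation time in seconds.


RT60 = 0.161 * 1849 / 198 = 1.5035 s


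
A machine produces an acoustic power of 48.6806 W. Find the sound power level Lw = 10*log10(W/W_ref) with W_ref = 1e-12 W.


W / W_ref = 48.6806 / 1e-12 = 4.86806e+13
Lw = 10 * log10(4.86806e+13) = 136.87 dB


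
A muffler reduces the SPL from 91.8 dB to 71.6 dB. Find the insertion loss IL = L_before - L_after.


Insertion loss = SPL without muffler - SPL with muffler
IL = 91.8 - 71.6 = 20.2 dB


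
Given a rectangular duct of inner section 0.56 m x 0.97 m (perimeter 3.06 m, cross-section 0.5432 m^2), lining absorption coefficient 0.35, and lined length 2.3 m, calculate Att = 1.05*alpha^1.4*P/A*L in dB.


alpha^1.4 = 0.35^1.4 = 0.229983
Attenuation rate = 1.05 * alpha^1.4 * P / A
= 1.05 * 0.229983 * 3.06 / 0.5432 = 1.36034 dB/m
Total Att = 1.36034 * 2.3 = 3.1288 dB


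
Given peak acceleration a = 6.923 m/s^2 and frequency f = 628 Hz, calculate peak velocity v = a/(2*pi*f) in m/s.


omega = 2*pi*f = 2*pi*628 = 3945.84 rad/s
v = a / omega = 6.923 / 3945.84 = 0.0017545 m/s


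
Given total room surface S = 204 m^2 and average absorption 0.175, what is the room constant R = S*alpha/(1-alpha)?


R = 204 * 0.175 / (1 - 0.175) = 43.273 m^2


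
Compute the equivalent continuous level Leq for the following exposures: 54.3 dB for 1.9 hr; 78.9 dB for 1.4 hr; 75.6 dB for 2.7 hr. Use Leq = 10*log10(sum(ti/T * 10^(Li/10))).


T_total = 1.9 + 1.4 + 2.7 = 6.0 hr
(1.9/6.0) * 10^(54.3/10) = 85231.9
(1.4/6.0) * 10^(78.9/10) = 1.81124e+07
(2.7/6.0) * 10^(75.6/10) = 1.63385e+07
Sum = 85231.9 + 1.81124e+07 + 1.63385e+07 = 3.45361e+07
Leq = 10*log10(3.45361e+07) = 75.383 dB


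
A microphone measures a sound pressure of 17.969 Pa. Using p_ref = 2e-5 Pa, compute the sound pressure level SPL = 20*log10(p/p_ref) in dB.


p / p_ref = 17.969 / 2e-5 = 898450
SPL = 20 * log10(898450) = 119.07 dB


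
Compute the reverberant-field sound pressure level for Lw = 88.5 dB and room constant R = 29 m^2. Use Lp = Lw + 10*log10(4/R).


4/R = 4/29 = 0.137931
Lp = 88.5 + 10*log10(0.137931) = 79.897 dB


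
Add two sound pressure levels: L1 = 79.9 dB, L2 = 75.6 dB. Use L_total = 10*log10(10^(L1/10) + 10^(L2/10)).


10^(79.9/10) = 9.77237e+07
10^(75.6/10) = 3.63078e+07
Sum = 9.77237e+07 + 3.63078e+07 = 1.34032e+08
L_total = 10*log10(1.34032e+08) = 81.272 dB


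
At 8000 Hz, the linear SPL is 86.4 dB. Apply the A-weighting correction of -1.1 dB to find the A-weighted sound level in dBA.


A-weighting table: 8000 Hz -> -1.1 dB correction
SPL_A = SPL + correction = 86.4 + (-1.1) = 85.3 dBA


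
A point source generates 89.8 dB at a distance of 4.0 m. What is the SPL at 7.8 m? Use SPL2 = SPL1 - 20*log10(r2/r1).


r2/r1 = 7.8/4.0 = 1.95
Correction = 20*log10(1.95) = 5.80069 dB
SPL2 = 89.8 - 5.80069 = 83.999 dB


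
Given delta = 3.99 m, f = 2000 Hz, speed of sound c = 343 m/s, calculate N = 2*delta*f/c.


N = 2*delta*f/c = 2*delta/lambda, where lambda = c/f
lambda = 343 / 2000 = 0.1715 m
N = 2 * 3.99 / 0.1715 = 46.531


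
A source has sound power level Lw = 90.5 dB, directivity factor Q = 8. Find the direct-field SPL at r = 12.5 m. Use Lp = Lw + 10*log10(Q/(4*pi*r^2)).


4*pi*r^2 = 4*pi*12.5^2 = 1963.5 m^2
Q / (4*pi*r^2) = 8 / 1963.5 = 0.00407436
Lp = 90.5 + 10*log10(0.00407436) = 66.601 dB


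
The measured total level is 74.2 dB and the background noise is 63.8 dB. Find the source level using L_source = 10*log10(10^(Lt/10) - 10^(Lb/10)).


10^(74.2/10) = 2.63027e+07
10^(63.8/10) = 2.39883e+06
Difference = 2.63027e+07 - 2.39883e+06 = 2.39039e+07
L_source = 10*log10(2.39039e+07) = 73.785 dB


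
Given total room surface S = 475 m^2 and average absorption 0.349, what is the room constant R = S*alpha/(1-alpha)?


R = 475 * 0.349 / (1 - 0.349) = 254.65 m^2


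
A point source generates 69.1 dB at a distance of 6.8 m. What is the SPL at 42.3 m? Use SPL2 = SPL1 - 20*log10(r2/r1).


r2/r1 = 42.3/6.8 = 6.22059
Correction = 20*log10(6.22059) = 15.8766 dB
SPL2 = 69.1 - 15.8766 = 53.223 dB


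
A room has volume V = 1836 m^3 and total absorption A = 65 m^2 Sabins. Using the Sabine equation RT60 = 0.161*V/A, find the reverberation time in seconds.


RT60 = 0.161 * 1836 / 65 = 4.5476 s


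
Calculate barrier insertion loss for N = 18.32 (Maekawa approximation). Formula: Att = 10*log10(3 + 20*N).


3 + 20*N = 3 + 20*18.32 = 369.4
Att = 10*log10(369.4) = 25.675 dB


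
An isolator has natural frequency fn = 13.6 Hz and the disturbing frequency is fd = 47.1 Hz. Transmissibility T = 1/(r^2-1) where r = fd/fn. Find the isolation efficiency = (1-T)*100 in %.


r = 47.1 / 13.6 = 3.46324
r^2 - 1 = 3.46324^2 - 1 = 10.994
T = 1/10.994 = 0.0909587
Efficiency = (1 - 0.0909587)*100 = 90.904 %


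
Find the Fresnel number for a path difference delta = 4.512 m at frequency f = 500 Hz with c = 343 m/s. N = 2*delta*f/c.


N = 2*delta*f/c = 2*delta/lambda, where lambda = c/f
lambda = 343 / 500 = 0.686 m
N = 2 * 4.512 / 0.686 = 13.155


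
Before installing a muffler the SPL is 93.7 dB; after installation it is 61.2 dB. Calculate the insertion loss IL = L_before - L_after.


Insertion loss = SPL without muffler - SPL with muffler
IL = 93.7 - 61.2 = 32.5 dB


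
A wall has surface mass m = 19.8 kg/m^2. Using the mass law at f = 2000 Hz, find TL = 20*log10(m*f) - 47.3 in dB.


m * f = 19.8 * 2000 = 39600
20*log10(39600) = 91.9539 dB
TL = 91.9539 - 47.3 = 44.654 dB


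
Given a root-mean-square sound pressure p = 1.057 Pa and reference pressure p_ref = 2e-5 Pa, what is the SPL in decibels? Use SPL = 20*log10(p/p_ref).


p / p_ref = 1.057 / 2e-5 = 52850
SPL = 20 * log10(52850) = 94.461 dB


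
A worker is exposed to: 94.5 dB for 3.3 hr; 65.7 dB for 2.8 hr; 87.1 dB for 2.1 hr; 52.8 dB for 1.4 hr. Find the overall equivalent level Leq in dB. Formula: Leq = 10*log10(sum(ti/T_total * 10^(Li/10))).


T_total = 3.3 + 2.8 + 2.1 + 1.4 = 9.6 hr
(3.3/9.6) * 10^(94.5/10) = 9.68819e+08
(2.8/9.6) * 10^(65.7/10) = 1.08364e+06
(2.1/9.6) * 10^(87.1/10) = 1.12188e+08
(1.4/9.6) * 10^(52.8/10) = 27788
Sum = 9.68819e+08 + 1.08364e+06 + 1.12188e+08 + 27788 = 1.08212e+09
Leq = 10*log10(1.08212e+09) = 90.343 dB


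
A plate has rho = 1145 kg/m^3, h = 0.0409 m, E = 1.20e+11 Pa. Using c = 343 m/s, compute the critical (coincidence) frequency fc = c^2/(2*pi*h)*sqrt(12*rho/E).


12*rho/E = 12*1145/1.20e+11 = 1.145e-07
sqrt(12*rho/E) = sqrt(1.145e-07) = 0.000338378
c^2/(2*pi*h) = 343^2/(2*pi*0.0409) = 457810
fc = 457810 * 0.000338378 = 154.91 Hz


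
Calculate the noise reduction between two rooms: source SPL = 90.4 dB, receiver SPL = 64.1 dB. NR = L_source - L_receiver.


NR = L_source - L_receiver (difference between source and receiving room levels)
NR = 90.4 - 64.1 = 26.3 dB


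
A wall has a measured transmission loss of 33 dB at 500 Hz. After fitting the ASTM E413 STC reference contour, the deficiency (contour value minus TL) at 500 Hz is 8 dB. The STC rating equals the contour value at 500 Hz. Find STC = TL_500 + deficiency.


By ASTM E413, STC = value of the fitted reference contour at 500 Hz.
Contour value at 500 Hz = TL_500 + deficiency = 33 + 8 = 41
STC = 41


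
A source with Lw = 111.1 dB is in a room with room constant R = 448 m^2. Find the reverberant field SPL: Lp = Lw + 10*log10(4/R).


4/R = 4/448 = 0.00892857
Lp = 111.1 + 10*log10(0.00892857) = 90.608 dB


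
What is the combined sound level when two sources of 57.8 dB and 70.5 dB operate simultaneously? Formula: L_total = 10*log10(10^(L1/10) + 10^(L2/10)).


10^(57.8/10) = 602560
10^(70.5/10) = 1.12202e+07
Sum = 602560 + 1.12202e+07 = 1.18228e+07
L_total = 10*log10(1.18228e+07) = 70.727 dB


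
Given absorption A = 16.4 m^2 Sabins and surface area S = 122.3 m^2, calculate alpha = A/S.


Absorption coefficient = absorbed power / incident power
alpha = A / S = 16.4 / 122.3 = 0.1341


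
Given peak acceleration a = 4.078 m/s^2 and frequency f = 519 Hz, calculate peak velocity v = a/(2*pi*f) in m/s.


omega = 2*pi*f = 2*pi*519 = 3260.97 rad/s
v = a / omega = 4.078 / 3260.97 = 0.0012505 m/s


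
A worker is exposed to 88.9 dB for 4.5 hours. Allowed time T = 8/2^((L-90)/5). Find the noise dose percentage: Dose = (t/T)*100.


T_allowed = 8 / 2^((88.9 - 90)/5) = 9.31787 hr
Dose = 4.5 / 9.31787 * 100 = 48.294 %


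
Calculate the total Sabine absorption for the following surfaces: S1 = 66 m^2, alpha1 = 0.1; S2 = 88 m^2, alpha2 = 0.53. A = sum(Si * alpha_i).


66 * 0.1 = 6.6
88 * 0.53 = 46.64
A_total = 6.6 + 46.64 = 53.24 m^2


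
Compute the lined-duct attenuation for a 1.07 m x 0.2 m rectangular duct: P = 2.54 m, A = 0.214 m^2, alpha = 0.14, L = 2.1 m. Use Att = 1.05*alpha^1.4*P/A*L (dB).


alpha^1.4 = 0.14^1.4 = 0.0637645
Attenuation rate = 1.05 * alpha^1.4 * P / A
= 1.05 * 0.0637645 * 2.54 / 0.214 = 0.794673 dB/m
Total Att = 0.794673 * 2.1 = 1.6688 dB


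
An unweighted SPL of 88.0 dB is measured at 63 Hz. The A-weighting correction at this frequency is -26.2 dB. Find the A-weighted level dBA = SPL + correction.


A-weighting table: 63 Hz -> -26.2 dB correction
SPL_A = SPL + correction = 88.0 + (-26.2) = 61.8 dBA


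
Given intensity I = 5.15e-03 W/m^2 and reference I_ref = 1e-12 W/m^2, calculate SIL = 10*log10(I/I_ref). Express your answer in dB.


I / I_ref = 5.15e-03 / 1e-12 = 5.15e+09
SIL = 10 * log10(5.15e+09) = 97.118 dB


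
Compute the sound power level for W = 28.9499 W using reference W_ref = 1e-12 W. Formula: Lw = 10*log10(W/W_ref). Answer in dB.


W / W_ref = 28.9499 / 1e-12 = 2.89499e+13
Lw = 10 * log10(2.89499e+13) = 134.62 dB


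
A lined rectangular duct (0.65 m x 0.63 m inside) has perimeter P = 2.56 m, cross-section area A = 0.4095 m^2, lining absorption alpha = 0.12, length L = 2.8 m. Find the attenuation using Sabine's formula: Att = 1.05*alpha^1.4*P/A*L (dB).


alpha^1.4 = 0.12^1.4 = 0.0513871
Attenuation rate = 1.05 * alpha^1.4 * P / A
= 1.05 * 0.0513871 * 2.56 / 0.4095 = 0.33731 dB/m
Total Att = 0.33731 * 2.8 = 0.94447 dB


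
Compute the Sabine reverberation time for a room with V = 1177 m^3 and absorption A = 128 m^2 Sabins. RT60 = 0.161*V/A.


RT60 = 0.161 * 1177 / 128 = 1.4804 s


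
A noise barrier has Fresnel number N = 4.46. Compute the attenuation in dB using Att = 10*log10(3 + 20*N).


3 + 20*N = 3 + 20*4.46 = 92.2
Att = 10*log10(92.2) = 19.647 dB


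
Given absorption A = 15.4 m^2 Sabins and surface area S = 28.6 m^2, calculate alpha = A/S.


Absorption coefficient = absorbed power / incident power
alpha = A / S = 15.4 / 28.6 = 0.53846


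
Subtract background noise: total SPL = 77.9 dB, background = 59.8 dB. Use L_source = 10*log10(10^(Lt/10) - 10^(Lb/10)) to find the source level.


10^(77.9/10) = 6.16595e+07
10^(59.8/10) = 954993
Difference = 6.16595e+07 - 954993 = 6.07045e+07
L_source = 10*log10(6.07045e+07) = 77.832 dB


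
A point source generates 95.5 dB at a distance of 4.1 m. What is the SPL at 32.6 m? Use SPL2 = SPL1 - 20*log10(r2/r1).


r2/r1 = 32.6/4.1 = 7.95122
Correction = 20*log10(7.95122) = 18.0087 dB
SPL2 = 95.5 - 18.0087 = 77.491 dB


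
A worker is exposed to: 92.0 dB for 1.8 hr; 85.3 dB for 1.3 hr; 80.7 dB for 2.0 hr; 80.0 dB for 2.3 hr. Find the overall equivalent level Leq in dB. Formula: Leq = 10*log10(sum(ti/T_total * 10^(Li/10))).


T_total = 1.8 + 1.3 + 2.0 + 2.3 = 7.4 hr
(1.8/7.4) * 10^(92.0/10) = 3.85515e+08
(1.3/7.4) * 10^(85.3/10) = 5.95267e+07
(2.0/7.4) * 10^(80.7/10) = 3.1754e+07
(2.3/7.4) * 10^(80.0/10) = 3.10811e+07
Sum = 3.85515e+08 + 5.95267e+07 + 3.1754e+07 + 3.10811e+07 = 5.07877e+08
Leq = 10*log10(5.07877e+08) = 87.058 dB


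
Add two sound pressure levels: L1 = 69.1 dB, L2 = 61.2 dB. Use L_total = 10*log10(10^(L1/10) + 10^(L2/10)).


10^(69.1/10) = 8.12831e+06
10^(61.2/10) = 1.31826e+06
Sum = 8.12831e+06 + 1.31826e+06 = 9.44657e+06
L_total = 10*log10(9.44657e+06) = 69.753 dB


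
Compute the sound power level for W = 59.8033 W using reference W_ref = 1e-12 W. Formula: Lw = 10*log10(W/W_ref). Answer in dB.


W / W_ref = 59.8033 / 1e-12 = 5.98033e+13
Lw = 10 * log10(5.98033e+13) = 137.77 dB


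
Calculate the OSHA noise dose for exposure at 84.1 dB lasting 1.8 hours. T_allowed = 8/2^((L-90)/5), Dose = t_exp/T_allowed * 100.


T_allowed = 8 / 2^((84.1 - 90)/5) = 18.1261 hr
Dose = 1.8 / 18.1261 * 100 = 9.9304 %


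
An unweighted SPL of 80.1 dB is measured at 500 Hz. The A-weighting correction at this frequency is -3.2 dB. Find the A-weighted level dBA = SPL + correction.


A-weighting table: 500 Hz -> -3.2 dB correction
SPL_A = SPL + correction = 80.1 + (-3.2) = 76.9 dBA


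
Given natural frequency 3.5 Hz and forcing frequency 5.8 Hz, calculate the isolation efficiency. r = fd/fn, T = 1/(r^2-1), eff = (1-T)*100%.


r = 5.8 / 3.5 = 1.65714
r^2 - 1 = 1.65714^2 - 1 = 1.74611
T = 1/1.74611 = 0.572702
Efficiency = (1 - 0.572702)*100 = 42.73 %


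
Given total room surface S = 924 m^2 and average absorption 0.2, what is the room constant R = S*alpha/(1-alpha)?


R = 924 * 0.2 / (1 - 0.2) = 231 m^2


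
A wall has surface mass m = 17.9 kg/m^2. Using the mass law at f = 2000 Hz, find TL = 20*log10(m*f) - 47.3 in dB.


m * f = 17.9 * 2000 = 35800
20*log10(35800) = 91.0777 dB
TL = 91.0777 - 47.3 = 43.778 dB


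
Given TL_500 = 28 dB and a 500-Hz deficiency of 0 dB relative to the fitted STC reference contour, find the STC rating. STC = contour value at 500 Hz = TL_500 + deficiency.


By ASTM E413, STC = value of the fitted reference contour at 500 Hz.
Contour value at 500 Hz = TL_500 + deficiency = 28 + 0 = 28
STC = 28


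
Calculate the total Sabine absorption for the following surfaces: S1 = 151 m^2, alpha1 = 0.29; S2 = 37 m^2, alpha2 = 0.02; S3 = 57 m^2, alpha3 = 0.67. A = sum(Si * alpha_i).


151 * 0.29 = 43.79
37 * 0.02 = 0.74
57 * 0.67 = 38.19
A_total = 43.79 + 0.74 + 38.19 = 82.72 m^2


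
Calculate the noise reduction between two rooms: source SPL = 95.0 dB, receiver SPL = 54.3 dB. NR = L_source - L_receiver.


NR = L_source - L_receiver (difference between source and receiving room levels)
NR = 95.0 - 54.3 = 40.7 dB


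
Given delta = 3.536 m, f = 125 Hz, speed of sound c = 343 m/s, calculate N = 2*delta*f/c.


N = 2*delta*f/c = 2*delta/lambda, where lambda = c/f
lambda = 343 / 125 = 2.744 m
N = 2 * 3.536 / 2.744 = 2.5773


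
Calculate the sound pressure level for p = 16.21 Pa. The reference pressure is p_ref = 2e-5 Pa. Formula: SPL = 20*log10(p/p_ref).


p / p_ref = 16.21 / 2e-5 = 810500
SPL = 20 * log10(810500) = 118.18 dB


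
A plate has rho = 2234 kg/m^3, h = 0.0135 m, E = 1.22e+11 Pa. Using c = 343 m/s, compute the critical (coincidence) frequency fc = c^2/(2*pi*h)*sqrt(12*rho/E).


12*rho/E = 12*2234/1.22e+11 = 2.19738e-07
sqrt(12*rho/E) = sqrt(2.19738e-07) = 0.000468762
c^2/(2*pi*h) = 343^2/(2*pi*0.0135) = 1.38699e+06
fc = 1.38699e+06 * 0.000468762 = 650.17 Hz


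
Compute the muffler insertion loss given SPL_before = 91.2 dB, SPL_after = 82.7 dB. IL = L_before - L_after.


Insertion loss = SPL without muffler - SPL with muffler
IL = 91.2 - 82.7 = 8.5 dB
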